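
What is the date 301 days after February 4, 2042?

Adding 301 days from February 4, 2042.
February has 28 days, so 28 − 4 = 24 days remain after February 4, 2042; 301 − 24 = 277 left.
March 2042 has 31 days: 277 − 31 = 246 left.
April 2042 has 30 days: 246 − 30 = 216 left.
May 2042 has 31 days: 216 − 31 = 185 left.
June 2042 has 30 days: 185 − 30 = 155 left.
July 2042 has 31 days: 155 − 31 = 124 left.
August 2042 has 31 days: 124 − 31 = 93 left.
September 2042 has 30 days: 93 − 30 = 63 left.
October 2042 has 31 days: 63 − 31 = 32 left.
November 2042 has 30 days: 32 − 30 = 2 left.
2 days into December 2042 → December 2, 2042.

December 2, 2042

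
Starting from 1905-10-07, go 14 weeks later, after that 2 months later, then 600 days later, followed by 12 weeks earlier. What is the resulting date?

Advancing 14 weeks (= 98 days) from October 7, 1905:
October has 31 days, so 31 − 7 = 24 days remain after October 7, 1905; 98 − 24 = 74 left.
November 1905 has 30 days: 74 − 30 = 44 left.
December 1905 has 31 days: 44 − 31 = 13 left.
13 days into January 1906 → January 13, 1906.
Counting forward 2 months from January 13, 1906:
month 1 + 2 = 3 → March 1906.
Day 13 is valid in March, giving March 13, 1906.
Counting forward 600 days from March 13, 1906:
March has 31 days, so 31 − 13 = 18 days remain after March 13, 1906; 600 − 18 = 582 left.
April 1906 has 30 days: 582 − 30 = 552 left.
May 1906 has 31 days: 552 − 31 = 521 left.
June 1906 has 30 days: 521 − 30 = 491 left.
July 1906 has 31 days: 491 − 31 = 460 left.
August 1906 has 31 days: 460 − 31 = 429 left.
September 1906 has 30 days: 429 − 30 = 399 left.
October 1906 has 31 days: 399 − 31 = 368 left.
November 1906 has 30 days: 368 − 30 = 338 left.
December 1906 has 31 days: 338 − 31 = 307 left.
January 1907 has 31 days: 307 − 31 = 276 left.
February 1907 has 28 days (1907 is not a leap year): 276 − 28 = 248 left.
March 1907 has 31 days: 248 − 31 = 217 left.
April 1907 has 30 days: 217 − 30 = 187 left.
May 1907 has 31 days: 187 − 31 = 156 left.
June 1907 has 30 days: 156 − 30 = 126 left.
July 1907 has 31 days: 126 − 31 = 95 left.
August 1907 has 31 days: 95 − 31 = 64 left.
September 1907 has 30 days: 64 − 30 = 34 left.
October 1907 has 31 days: 34 − 31 = 3 left.
3 days into November 1907 → November 3, 1907.
Going back 12 weeks (= 84 days) from November 3, 1907:
Going back 3 days from November 3, 1907 reaches the end of the previous month; 84 − 3 = 81 left.
October 1907 has 31 days: 81 − 31 = 50 left.
September 1907 has 30 days: 50 − 30 = 20 left.
August 1907 has 31 days; 31 − 20 = 11 → August 11, 1907.

August 11, 1907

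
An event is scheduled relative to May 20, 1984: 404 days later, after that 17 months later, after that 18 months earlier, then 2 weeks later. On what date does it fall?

Counting forward 404 days from May 20, 1984:
May has 31 days, so 31 − 20 = 11 days remain after May 20, 1984; 404 − 11 = 393 left.
June 1984 has 30 days: 393 − 30 = 363 left.
July 1984 has 31 days: 363 − 31 = 332 left.
August 1984 has 31 days: 332 − 31 = 301 left.
September 1984 has 30 days: 301 − 30 = 271 left.
October 1984 has 31 days: 271 − 31 = 240 left.
November 1984 has 30 days: 240 − 30 = 210 left.
December 1984 has 31 days: 210 − 31 = 179 left.
January 1985 has 31 days: 179 − 31 = 148 left.
February 1985 has 28 days (1985 is not a leap year): 148 − 28 = 120 left.
March 1985 has 31 days: 120 − 31 = 89 left.
April 1985 has 30 days: 89 − 30 = 59 left.
May 1985 has 31 days: 59 − 31 = 28 left.
28 days into June 1985 → June 28, 1985.
Advancing 17 months from June 28, 1985:
month 6 + 17 = 23, which is month 11 of year 1986 → November 1986.
Day 28 is valid in November, giving November 28, 1986.
Counting back 18 months from November 28, 1986:
month 11 − 18 = -7, which is month 5 of year 1985 → May 1985.
Day 28 is valid in May, giving May 28, 1985.
Advancing 2 weeks (= 14 days) from May 28, 1985:
May has 31 days, so 31 − 28 = 3 days remain after May 28, 1985; 14 − 3 = 11 left.
11 days into June 1985 → June 11, 1985.

June 11, 1985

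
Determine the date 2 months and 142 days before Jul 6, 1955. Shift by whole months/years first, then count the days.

December 15, 1954

Subtracting 2 months and 142 days from July 6, 1955: first the month/year part, then the days.
month 7 − 2 = 5 → May 1955.
Day 6 is valid in May, giving May 6, 1955.
Now subtract 142 days from May 6, 1955.
Going back 6 days from May 6, 1955 reaches the end of the previous month; 142 − 6 = 136 left.
April 1955 has 30 days: 136 − 30 = 106 left.
March 1955 has 31 days: 106 − 31 = 75 left.
February 1955 has 28 days (1955 is not a leap year): 75 − 28 = 47 left.
January 1955 has 31 days: 47 − 31 = 16 left.
December 1954 has 31 days; 31 − 16 = 15 → December 15, 1954.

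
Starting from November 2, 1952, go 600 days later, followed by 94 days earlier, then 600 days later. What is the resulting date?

Advancing 600 days from November 2, 1952:
November has 30 days, so 30 − 2 = 28 days remain after November 2, 1952; 600 − 28 = 572 left.
December 1952 has 31 days: 572 − 31 = 541 left.
January 1953 has 31 days: 541 − 31 = 510 left.
February 1953 has 28 days (1953 is not a leap year): 510 − 28 = 482 left.
March 1953 has 31 days: 482 − 31 = 451 left.
April 1953 has 30 days: 451 − 30 = 421 left.
May 1953 has 31 days: 421 − 31 = 390 left.
June 1953 has 30 days: 390 − 30 = 360 left.
July 1953 has 31 days: 360 − 31 = 329 left.
August 1953 has 31 days: 329 − 31 = 298 left.
September 1953 has 30 days: 298 − 30 = 268 left.
October 1953 has 31 days: 268 − 31 = 237 left.
November 1953 has 30 days: 237 − 30 = 207 left.
December 1953 has 31 days: 207 − 31 = 176 left.
January 1954 has 31 days: 176 − 31 = 145 left.
February 1954 has 28 days (1954 is not a leap year): 145 − 28 = 117 left.
March 1954 has 31 days: 117 − 31 = 86 left.
April 1954 has 30 days: 86 − 30 = 56 left.
May 1954 has 31 days: 56 − 31 = 25 left.
25 days into June 1954 → June 25, 1954.
Counting back 94 days from June 25, 1954:
Going back 25 days from June 25, 1954 reaches the end of the previous month; 94 − 25 = 69 left.
May 1954 has 31 days: 69 − 31 = 38 left.
April 1954 has 30 days: 38 − 30 = 8 left.
March 1954 has 31 days; 31 − 8 = 23 → March 23, 1954.
Adding 600 days from March 23, 1954:
March has 31 days, so 31 − 23 = 8 days remain after March 23, 1954; 600 − 8 = 592 left.
April 1954 has 30 days: 592 − 30 = 562 left.
May 1954 has 31 days: 562 − 31 = 531 left.
June 1954 has 30 days: 531 − 30 = 501 left.
July 1954 has 31 days: 501 − 31 = 470 left.
August 1954 has 31 days: 470 − 31 = 439 left.
September 1954 has 30 days: 439 − 30 = 409 left.
October 1954 has 31 days: 409 − 31 = 378 left.
November 1954 has 30 days: 378 − 30 = 348 left.
December 1954 has 31 days: 348 − 31 = 317 left.
January 1955 has 31 days: 317 − 31 = 286 left.
February 1955 has 28 days (1955 is not a leap year): 286 − 28 = 258 left.
March 1955 has 31 days: 258 − 31 = 227 left.
April 1955 has 30 days: 227 − 30 = 197 left.
May 1955 has 31 days: 197 − 31 = 166 left.
June 1955 has 30 days: 166 − 30 = 136 left.
July 1955 has 31 days: 136 − 31 = 105 left.
August 1955 has 31 days: 105 − 31 = 74 left.
September 1955 has 30 days: 74 − 30 = 44 left.
October 1955 has 31 days: 44 − 31 = 13 left.
13 days into November 1955 → November 13, 1955.

November 13, 1955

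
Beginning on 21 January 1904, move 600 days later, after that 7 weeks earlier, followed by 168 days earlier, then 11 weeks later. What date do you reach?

Advancing 600 days from January 21, 1904:
January has 31 days, so 31 − 21 = 10 days remain after January 21, 1904; 600 − 10 = 590 left.
February 1904 has 29 days (1904 is a leap year): 590 − 29 = 561 left.
March 1904 has 31 days: 561 − 31 = 530 left.
April 1904 has 30 days: 530 − 30 = 500 left.
May 1904 has 31 days: 500 − 31 = 469 left.
June 1904 has 30 days: 469 − 30 = 439 left.
July 1904 has 31 days: 439 − 31 = 408 left.
August 1904 has 31 days: 408 − 31 = 377 left.
September 1904 has 30 days: 377 − 30 = 347 left.
October 1904 has 31 days: 347 − 31 = 316 left.
November 1904 has 30 days: 316 − 30 = 286 left.
December 1904 has 31 days: 286 − 31 = 255 left.
January 1905 has 31 days: 255 − 31 = 224 left.
February 1905 has 28 days (1905 is not a leap year): 224 − 28 = 196 left.
March 1905 has 31 days: 196 − 31 = 165 left.
April 1905 has 30 days: 165 − 30 = 135 left.
May 1905 has 31 days: 135 − 31 = 104 left.
June 1905 has 30 days: 104 − 30 = 74 left.
July 1905 has 31 days: 74 − 31 = 43 left.
August 1905 has 31 days: 43 − 31 = 12 left.
12 days into September 1905 → September 12, 1905.
Going back 7 weeks (= 49 days) from September 12, 1905:
Going back 12 days from September 12, 1905 reaches the end of the previous month; 49 − 12 = 37 left.
August 1905 has 31 days: 37 − 31 = 6 left.
July 1905 has 31 days; 31 − 6 = 25 → July 25, 1905.
Counting back 168 days from July 25, 1905:
Going back 25 days from July 25, 1905 reaches the end of the previous month; 168 − 25 = 143 left.
June 1905 has 30 days: 143 − 30 = 113 left.
May 1905 has 31 days: 113 − 31 = 82 left.
April 1905 has 30 days: 82 − 30 = 52 left.
March 1905 has 31 days: 52 − 31 = 21 left.
February 1905 has 28 days; 28 − 21 = 7 → February 7, 1905.
Advancing 11 weeks (= 77 days) from February 7, 1905:
February has 28 days, so 28 − 7 = 21 days remain after February 7, 1905; 77 − 21 = 56 left.
March 1905 has 31 days: 56 − 31 = 25 left.
25 days into April 1905 → April 25, 1905.

April 25, 1905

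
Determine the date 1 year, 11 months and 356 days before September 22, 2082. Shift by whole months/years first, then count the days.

November 1, 2079

Subtracting 1 year, 11 months and 356 days from September 22, 2082: first the month/year part, then the days.
-1 year → 2081; month 9 − 11 = -2, which is month 10 of year 2080 → October 2080.
Day 22 is valid in October, giving October 22, 2080.
Now subtract 356 days from October 22, 2080.
Going back 22 days from October 22, 2080 reaches the end of the previous month; 356 − 22 = 334 left.
September 2080 has 30 days: 334 − 30 = 304 left.
August 2080 has 31 days: 304 − 31 = 273 left.
July 2080 has 31 days: 273 − 31 = 242 left.
June 2080 has 30 days: 242 − 30 = 212 left.
May 2080 has 31 days: 212 − 31 = 181 left.
April 2080 has 30 days: 181 − 30 = 151 left.
March 2080 has 31 days: 151 − 31 = 120 left.
February 2080 has 29 days (2080 is a leap year): 120 − 29 = 91 left.
January 2080 has 31 days: 91 − 31 = 60 left.
December 2079 has 31 days: 60 − 31 = 29 left.
November 2079 has 30 days; 30 − 29 = 1 → November 1, 2079.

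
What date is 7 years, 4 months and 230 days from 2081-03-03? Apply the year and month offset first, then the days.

Counting forward 7 years, 4 months and 230 days from March 3, 2081: first the month/year part, then the days.
+7 years → 2088; month 3 + 4 = 7 → July 2088.
Day 3 is valid in July, giving July 3, 2088.
Now add 230 days from July 3, 2088.
July has 31 days, so 31 − 3 = 28 days remain after July 3, 2088; 230 − 28 = 202 left.
August 2088 has 31 days: 202 − 31 = 171 left.
September 2088 has 30 days: 171 − 30 = 141 left.
October 2088 has 31 days: 141 − 31 = 110 left.
November 2088 has 30 days: 110 − 30 = 80 left.
December 2088 has 31 days: 80 − 31 = 49 left.
January 2089 has 31 days: 49 − 31 = 18 left.
18 days into February 2089 → February 18, 2089.

February 18, 2089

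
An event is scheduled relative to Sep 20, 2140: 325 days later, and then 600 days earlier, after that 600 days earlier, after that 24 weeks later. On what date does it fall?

Advancing 325 days from September 20, 2140:
September has 30 days, so 30 − 20 = 10 days remain after September 20, 2140; 325 − 10 = 315 left.
October 2140 has 31 days: 315 − 31 = 284 left.
November 2140 has 30 days: 284 − 30 = 254 left.
December 2140 has 31 days: 254 − 31 = 223 left.
January 2141 has 31 days: 223 − 31 = 192 left.
February 2141 has 28 days (2141 is not a leap year): 192 − 28 = 164 left.
March 2141 has 31 days: 164 − 31 = 133 left.
April 2141 has 30 days: 133 − 30 = 103 left.
May 2141 has 31 days: 103 − 31 = 72 left.
June 2141 has 30 days: 72 − 30 = 42 left.
July 2141 has 31 days: 42 − 31 = 11 left.
11 days into August 2141 → August 11, 2141.
Subtracting 600 days from August 11, 2141:
Going back 11 days from August 11, 2141 reaches the end of the previous month; 600 − 11 = 589 left.
July 2141 has 31 days: 589 − 31 = 558 left.
June 2141 has 30 days: 558 − 30 = 528 left.
May 2141 has 31 days: 528 − 31 = 497 left.
April 2141 has 30 days: 497 − 30 = 467 left.
March 2141 has 31 days: 467 − 31 = 436 left.
February 2141 has 28 days (2141 is not a leap year): 436 − 28 = 408 left.
January 2141 has 31 days: 408 − 31 = 377 left.
December 2140 has 31 days: 377 − 31 = 346 left.
November 2140 has 30 days: 346 − 30 = 316 left.
October 2140 has 31 days: 316 − 31 = 285 left.
September 2140 has 30 days: 285 − 30 = 255 left.
August 2140 has 31 days: 255 − 31 = 224 left.
July 2140 has 31 days: 224 − 31 = 193 left.
June 2140 has 30 days: 193 − 30 = 163 left.
May 2140 has 31 days: 163 − 31 = 132 left.
April 2140 has 30 days: 132 − 30 = 102 left.
March 2140 has 31 days: 102 − 31 = 71 left.
February 2140 has 29 days (2140 is a leap year): 71 − 29 = 42 left.
January 2140 has 31 days: 42 − 31 = 11 left.
December 2139 has 31 days; 31 − 11 = 20 → December 20, 2139.
Counting back 600 days from December 20, 2139:
Going back 20 days from December 20, 2139 reaches the end of the previous month; 600 − 20 = 580 left.
November 2139 has 30 days: 580 − 30 = 550 left.
October 2139 has 31 days: 550 − 31 = 519 left.
September 2139 has 30 days: 519 − 30 = 489 left.
August 2139 has 31 days: 489 − 31 = 458 left.
July 2139 has 31 days: 458 − 31 = 427 left.
June 2139 has 30 days: 427 − 30 = 397 left.
May 2139 has 31 days: 397 − 31 = 366 left.
April 2139 has 30 days: 366 − 30 = 336 left.
March 2139 has 31 days: 336 − 31 = 305 left.
February 2139 has 28 days (2139 is not a leap year): 305 − 28 = 277 left.
January 2139 has 31 days: 277 − 31 = 246 left.
December 2138 has 31 days: 246 − 31 = 215 left.
November 2138 has 30 days: 215 − 30 = 185 left.
October 2138 has 31 days: 185 − 31 = 154 left.
September 2138 has 30 days: 154 − 30 = 124 left.
August 2138 has 31 days: 124 − 31 = 93 left.
July 2138 has 31 days: 93 − 31 = 62 left.
June 2138 has 30 days: 62 − 30 = 32 left.
May 2138 has 31 days: 32 − 31 = 1 left.
April 2138 has 30 days; 30 − 1 = 29 → April 29, 2138.
Counting forward 24 weeks (= 168 days) from April 29, 2138:
April has 30 days, so 30 − 29 = 1 day remains after April 29, 2138; 168 − 1 = 167 left.
May 2138 has 31 days: 167 − 31 = 136 left.
June 2138 has 30 days: 136 − 30 = 106 left.
July 2138 has 31 days: 106 − 31 = 75 left.
August 2138 has 31 days: 75 − 31 = 44 left.
September 2138 has 30 days: 44 − 30 = 14 left.
14 days into October 2138 → October 14, 2138.

October 14, 2138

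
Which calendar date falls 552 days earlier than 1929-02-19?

Going back 552 days from February 19, 1929.
Going back 19 days from February 19, 1929 reaches the end of the previous month; 552 − 19 = 533 left.
January 1929 has 31 days: 533 − 31 = 502 left.
December 1928 has 31 days: 502 − 31 = 471 left.
November 1928 has 30 days: 471 − 30 = 441 left.
October 1928 has 31 days: 441 − 31 = 410 left.
September 1928 has 30 days: 410 − 30 = 380 left.
August 1928 has 31 days: 380 − 31 = 349 left.
July 1928 has 31 days: 349 − 31 = 318 left.
June 1928 has 30 days: 318 − 30 = 288 left.
May 1928 has 31 days: 288 − 31 = 257 left.
April 1928 has 30 days: 257 − 30 = 227 left.
March 1928 has 31 days: 227 − 31 = 196 left.
February 1928 has 29 days (1928 is a leap year): 196 − 29 = 167 left.
January 1928 has 31 days: 167 − 31 = 136 left.
December 1927 has 31 days: 136 − 31 = 105 left.
November 1927 has 30 days: 105 − 30 = 75 left.
October 1927 has 31 days: 75 − 31 = 44 left.
September 1927 has 30 days: 44 − 30 = 14 left.
August 1927 has 31 days; 31 − 14 = 17 → August 17, 1927.

August 17, 1927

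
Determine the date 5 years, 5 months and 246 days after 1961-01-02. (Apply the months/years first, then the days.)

Adding 5 years, 5 months and 246 days from January 2, 1961: first the month/year part, then the days.
+5 years → 1966; month 1 + 5 = 6 → June 1966.
Day 2 is valid in June, giving June 2, 1966.
Now add 246 days from June 2, 1966.
June has 30 days, so 30 − 2 = 28 days remain after June 2, 1966; 246 − 28 = 218 left.
July 1966 has 31 days: 218 − 31 = 187 left.
August 1966 has 31 days: 187 − 31 = 156 left.
September 1966 has 30 days: 156 − 30 = 126 left.
October 1966 has 31 days: 126 − 31 = 95 left.
November 1966 has 30 days: 95 − 30 = 65 left.
December 1966 has 31 days: 65 − 31 = 34 left.
January 1967 has 31 days: 34 − 31 = 3 left.
3 days into February 1967 → February 3, 1967.

February 3, 1967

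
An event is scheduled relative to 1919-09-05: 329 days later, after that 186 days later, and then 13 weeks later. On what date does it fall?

May 3, 1921

Adding 329 days from September 5, 1919:
September has 30 days, so 30 − 5 = 25 days remain after September 5, 1919; 329 − 25 = 304 left.
October 1919 has 31 days: 304 − 31 = 273 left.
November 1919 has 30 days: 273 − 30 = 243 left.
December 1919 has 31 days: 243 − 31 = 212 left.
January 1920 has 31 days: 212 − 31 = 181 left.
February 1920 has 29 days (1920 is a leap year): 181 − 29 = 152 left.
March 1920 has 31 days: 152 − 31 = 121 left.
April 1920 has 30 days: 121 − 30 = 91 left.
May 1920 has 31 days: 91 − 31 = 60 left.
June 1920 has 30 days: 60 − 30 = 30 left.
30 days into July 1920 → July 30, 1920.
Advancing 186 days from July 30, 1920:
July has 31 days, so 31 − 30 = 1 day remains after July 30, 1920; 186 − 1 = 185 left.
August 1920 has 31 days: 185 − 31 = 154 left.
September 1920 has 30 days: 154 − 30 = 124 left.
October 1920 has 31 days: 124 − 31 = 93 left.
November 1920 has 30 days: 93 − 30 = 63 left.
December 1920 has 31 days: 63 − 31 = 32 left.
January 1921 has 31 days: 32 − 31 = 1 left.
1 day into February 1921 → February 1, 1921.
Counting forward 13 weeks (= 91 days) from February 1, 1921:
February has 28 days, so 28 − 1 = 27 days remain after February 1, 1921; 91 − 27 = 64 left.
March 1921 has 31 days: 64 − 31 = 33 left.
April 1921 has 30 days: 33 − 30 = 3 left.
3 days into May 1921 → May 3, 1921.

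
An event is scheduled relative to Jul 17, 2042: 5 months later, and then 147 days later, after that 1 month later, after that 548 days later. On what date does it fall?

December 12, 2044

Counting forward 5 months from July 17, 2042:
month 7 + 5 = 12 → December 2042.
Day 17 is valid in December, giving December 17, 2042.
Counting forward 147 days from December 17, 2042:
December has 31 days, so 31 − 17 = 14 days remain after December 17, 2042; 147 − 14 = 133 left.
January 2043 has 31 days: 133 − 31 = 102 left.
February 2043 has 28 days (2043 is not a leap year): 102 − 28 = 74 left.
March 2043 has 31 days: 74 − 31 = 43 left.
April 2043 has 30 days: 43 − 30 = 13 left.
13 days into May 2043 → May 13, 2043.
Advancing 1 month from May 13, 2043:
month 5 + 1 = 6 → June 2043.
Day 13 is valid in June, giving June 13, 2043.
Counting forward 548 days from June 13, 2043:
June has 30 days, so 30 − 13 = 17 days remain after June 13, 2043; 548 − 17 = 531 left.
July 2043 has 31 days: 531 − 31 = 500 left.
August 2043 has 31 days: 500 − 31 = 469 left.
September 2043 has 30 days: 469 − 30 = 439 left.
October 2043 has 31 days: 439 − 31 = 408 left.
November 2043 has 30 days: 408 − 30 = 378 left.
December 2043 has 31 days: 378 − 31 = 347 left.
January 2044 has 31 days: 347 − 31 = 316 left.
February 2044 has 29 days (2044 is a leap year): 316 − 29 = 287 left.
March 2044 has 31 days: 287 − 31 = 256 left.
April 2044 has 30 days: 256 − 30 = 226 left.
May 2044 has 31 days: 226 − 31 = 195 left.
June 2044 has 30 days: 195 − 30 = 165 left.
July 2044 has 31 days: 165 − 31 = 134 left.
August 2044 has 31 days: 134 − 31 = 103 left.
September 2044 has 30 days: 103 − 30 = 73 left.
October 2044 has 31 days: 73 − 31 = 42 left.
November 2044 has 30 days: 42 − 30 = 12 left.
12 days into December 2044 → December 12, 2044.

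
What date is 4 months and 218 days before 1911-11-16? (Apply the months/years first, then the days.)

Counting back 4 months and 218 days from November 16, 1911: first the month/year part, then the days.
month 11 − 4 = 7 → July 1911.
Day 16 is valid in July, giving July 16, 1911.
Now subtract 218 days from July 16, 1911.
Going back 16 days from July 16, 1911 reaches the end of the previous month; 218 − 16 = 202 left.
June 1911 has 30 days: 202 − 30 = 172 left.
May 1911 has 31 days: 172 − 31 = 141 left.
April 1911 has 30 days: 141 − 30 = 111 left.
March 1911 has 31 days: 111 − 31 = 80 left.
February 1911 has 28 days (1911 is not a leap year): 80 − 28 = 52 left.
January 1911 has 31 days: 52 − 31 = 21 left.
December 1910 has 31 days; 31 − 21 = 10 → December 10, 1910.

December 10, 1910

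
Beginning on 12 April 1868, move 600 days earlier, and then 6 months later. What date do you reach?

February 21, 1867

Going back 600 days from April 12, 1868:
Going back 12 days from April 12, 1868 reaches the end of the previous month; 600 − 12 = 588 left.
March 1868 has 31 days: 588 − 31 = 557 left.
February 1868 has 29 days (1868 is a leap year): 557 − 29 = 528 left.
January 1868 has 31 days: 528 − 31 = 497 left.
December 1867 has 31 days: 497 − 31 = 466 left.
November 1867 has 30 days: 466 − 30 = 436 left.
October 1867 has 31 days: 436 − 31 = 405 left.
September 1867 has 30 days: 405 − 30 = 375 left.
August 1867 has 31 days: 375 − 31 = 344 left.
July 1867 has 31 days: 344 − 31 = 313 left.
June 1867 has 30 days: 313 − 30 = 283 left.
May 1867 has 31 days: 283 − 31 = 252 left.
April 1867 has 30 days: 252 − 30 = 222 left.
March 1867 has 31 days: 222 − 31 = 191 left.
February 1867 has 28 days (1867 is not a leap year): 191 − 28 = 163 left.
January 1867 has 31 days: 163 − 31 = 132 left.
December 1866 has 31 days: 132 − 31 = 101 left.
November 1866 has 30 days: 101 − 30 = 71 left.
October 1866 has 31 days: 71 − 31 = 40 left.
September 1866 has 30 days: 40 − 30 = 10 left.
August 1866 has 31 days; 31 − 10 = 21 → August 21, 1866.
Adding 6 months from August 21, 1866:
month 8 + 6 = 14, which is month 2 of year 1867 → February 1867.
Day 21 is valid in February, giving February 21, 1867.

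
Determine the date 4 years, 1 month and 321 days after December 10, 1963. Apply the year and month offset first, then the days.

November 26, 1968

Adding 4 years, 1 month and 321 days from December 10, 1963: first the month/year part, then the days.
+4 years → 1967; month 12 + 1 = 13, which is month 1 of year 1968 → January 1968.
Day 10 is valid in January, giving January 10, 1968.
Now add 321 days from January 10, 1968.
January has 31 days, so 31 − 10 = 21 days remain after January 10, 1968; 321 − 21 = 300 left.
February 1968 has 29 days (1968 is a leap year): 300 − 29 = 271 left.
March 1968 has 31 days: 271 − 31 = 240 left.
April 1968 has 30 days: 240 − 30 = 210 left.
May 1968 has 31 days: 210 − 31 = 179 left.
June 1968 has 30 days: 179 − 30 = 149 left.
July 1968 has 31 days: 149 − 31 = 118 left.
August 1968 has 31 days: 118 − 31 = 87 left.
September 1968 has 30 days: 87 − 30 = 57 left.
October 1968 has 31 days: 57 − 31 = 26 left.
26 days into November 1968 → November 26, 1968.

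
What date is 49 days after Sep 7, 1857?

October 26, 1857

Advancing 49 days from September 7, 1857.
September has 30 days, so 30 − 7 = 23 days remain after September 7, 1857; 49 − 23 = 26 left.
26 days into October 1857 → October 26, 1857.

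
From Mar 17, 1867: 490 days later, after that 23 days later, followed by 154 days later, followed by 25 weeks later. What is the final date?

July 6, 1869

Counting forward 490 days from March 17, 1867:
March has 31 days, so 31 − 17 = 14 days remain after March 17, 1867; 490 − 14 = 476 left.
April 1867 has 30 days: 476 − 30 = 446 left.
May 1867 has 31 days: 446 − 31 = 415 left.
June 1867 has 30 days: 415 − 30 = 385 left.
July 1867 has 31 days: 385 − 31 = 354 left.
August 1867 has 31 days: 354 − 31 = 323 left.
September 1867 has 30 days: 323 − 30 = 293 left.
October 1867 has 31 days: 293 − 31 = 262 left.
November 1867 has 30 days: 262 − 30 = 232 left.
December 1867 has 31 days: 232 − 31 = 201 left.
January 1868 has 31 days: 201 − 31 = 170 left.
February 1868 has 29 days (1868 is a leap year): 170 − 29 = 141 left.
March 1868 has 31 days: 141 − 31 = 110 left.
April 1868 has 30 days: 110 − 30 = 80 left.
May 1868 has 31 days: 80 − 31 = 49 left.
June 1868 has 30 days: 49 − 30 = 19 left.
19 days into July 1868 → July 19, 1868.
Adding 23 days from July 19, 1868:
July has 31 days, so 31 − 19 = 12 days remain after July 19, 1868; 23 − 12 = 11 left.
11 days into August 1868 → August 11, 1868.
Advancing 154 days from August 11, 1868:
August has 31 days, so 31 − 11 = 20 days remain after August 11, 1868; 154 − 20 = 134 left.
September 1868 has 30 days: 134 − 30 = 104 left.
October 1868 has 31 days: 104 − 31 = 73 left.
November 1868 has 30 days: 73 − 30 = 43 left.
December 1868 has 31 days: 43 − 31 = 12 left.
12 days into January 1869 → January 12, 1869.
Adding 25 weeks (= 175 days) from January 12, 1869:
January has 31 days, so 31 − 12 = 19 days remain after January 12, 1869; 175 − 19 = 156 left.
February 1869 has 28 days (1869 is not a leap year): 156 − 28 = 128 left.
March 1869 has 31 days: 128 − 31 = 97 left.
April 1869 has 30 days: 97 − 30 = 67 left.
May 1869 has 31 days: 67 − 31 = 36 left.
June 1869 has 30 days: 36 − 30 = 6 left.
6 days into July 1869 → July 6, 1869.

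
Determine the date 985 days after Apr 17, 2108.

Adding 985 days from April 17, 2108.
April has 30 days, so 30 − 17 = 13 days remain after April 17, 2108; 985 − 13 = 972 left.
May 2108 has 31 days: 972 − 31 = 941 left.
June 2108 has 30 days: 941 − 30 = 911 left.
July 2108 has 31 days: 911 − 31 = 880 left.
August 2108 has 31 days: 880 − 31 = 849 left.
September 2108 has 30 days: 849 − 30 = 819 left.
October 2108 has 31 days: 819 − 31 = 788 left.
November 2108 has 30 days: 788 − 30 = 758 left.
December 2108 has 31 days: 758 − 31 = 727 left.
January 2109 has 31 days: 727 − 31 = 696 left.
February 2109 has 28 days (2109 is not a leap year): 696 − 28 = 668 left.
March 2109 has 31 days: 668 − 31 = 637 left.
April 2109 has 30 days: 637 − 30 = 607 left.
May 2109 has 31 days: 607 − 31 = 576 left.
June 2109 has 30 days: 576 − 30 = 546 left.
July 2109 has 31 days: 546 − 31 = 515 left.
August 2109 has 31 days: 515 − 31 = 484 left.
September 2109 has 30 days: 484 − 30 = 454 left.
October 2109 has 31 days: 454 − 31 = 423 left.
November 2109 has 30 days: 423 − 30 = 393 left.
December 2109 has 31 days: 393 − 31 = 362 left.
January 2110 has 31 days: 362 − 31 = 331 left.
February 2110 has 28 days (2110 is not a leap year): 331 − 28 = 303 left.
March 2110 has 31 days: 303 − 31 = 272 left.
April 2110 has 30 days: 272 − 30 = 242 left.
May 2110 has 31 days: 242 − 31 = 211 left.
June 2110 has 30 days: 211 − 30 = 181 left.
July 2110 has 31 days: 181 − 31 = 150 left.
August 2110 has 31 days: 150 − 31 = 119 left.
September 2110 has 30 days: 119 − 30 = 89 left.
October 2110 has 31 days: 89 − 31 = 58 left.
November 2110 has 30 days: 58 − 30 = 28 left.
28 days into December 2110 → December 28, 2110.

December 28, 2110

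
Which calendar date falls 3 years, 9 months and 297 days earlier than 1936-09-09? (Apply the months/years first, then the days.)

Going back 3 years, 9 months and 297 days from September 9, 1936: first the month/year part, then the days.
-3 years → 1933; month 9 − 9 = 0, which is month 12 of year 1932 → December 1932.
Day 9 is valid in December, giving December 9, 1932.
Now subtract 297 days from December 9, 1932.
Going back 9 days from December 9, 1932 reaches the end of the previous month; 297 − 9 = 288 left.
November 1932 has 30 days: 288 − 30 = 258 left.
October 1932 has 31 days: 258 − 31 = 227 left.
September 1932 has 30 days: 227 − 30 = 197 left.
August 1932 has 31 days: 197 − 31 = 166 left.
July 1932 has 31 days: 166 − 31 = 135 left.
June 1932 has 30 days: 135 − 30 = 105 left.
May 1932 has 31 days: 105 − 31 = 74 left.
April 1932 has 30 days: 74 − 30 = 44 left.
March 1932 has 31 days: 44 − 31 = 13 left.
February 1932 has 29 days; 29 − 13 = 16 → February 16, 1932.

February 16, 1932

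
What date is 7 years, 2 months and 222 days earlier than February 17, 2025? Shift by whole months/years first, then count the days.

Going back 7 years, 2 months and 222 days from February 17, 2025: first the month/year part, then the days.
-7 years → 2018; month 2 − 2 = 0, which is month 12 of year 2017 → December 2017.
Day 17 is valid in December, giving December 17, 2017.
Now subtract 222 days from December 17, 2017.
Going back 17 days from December 17, 2017 reaches the end of the previous month; 222 − 17 = 205 left.
November 2017 has 30 days: 205 − 30 = 175 left.
October 2017 has 31 days: 175 − 31 = 144 left.
September 2017 has 30 days: 144 − 30 = 114 left.
August 2017 has 31 days: 114 − 31 = 83 left.
July 2017 has 31 days: 83 − 31 = 52 left.
June 2017 has 30 days: 52 − 30 = 22 left.
May 2017 has 31 days; 31 − 22 = 9 → May 9, 2017.

May 9, 2017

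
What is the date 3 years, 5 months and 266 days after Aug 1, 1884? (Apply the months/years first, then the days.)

Adding 3 years, 5 months and 266 days from August 1, 1884: first the month/year part, then the days.
+3 years → 1887; month 8 + 5 = 13, which is month 1 of year 1888 → January 1888.
Day 1 is valid in January, giving January 1, 1888.
Now add 266 days from January 1, 1888.
January has 31 days, so 31 − 1 = 30 days remain after January 1, 1888; 266 − 30 = 236 left.
February 1888 has 29 days (1888 is a leap year): 236 − 29 = 207 left.
March 1888 has 31 days: 207 − 31 = 176 left.
April 1888 has 30 days: 176 − 30 = 146 left.
May 1888 has 31 days: 146 − 31 = 115 left.
June 1888 has 30 days: 115 − 30 = 85 left.
July 1888 has 31 days: 85 − 31 = 54 left.
August 1888 has 31 days: 54 − 31 = 23 left.
23 days into September 1888 → September 23, 1888.

September 23, 1888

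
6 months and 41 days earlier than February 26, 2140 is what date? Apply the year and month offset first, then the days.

July 16, 2139

Going back 6 months and 41 days from February 26, 2140: first the month/year part, then the days.
month 2 − 6 = -4, which is month 8 of year 2139 → August 2139.
Day 26 is valid in August, giving August 26, 2139.
Now subtract 41 days from August 26, 2139.
Going back 26 days from August 26, 2139 reaches the end of the previous month; 41 − 26 = 15 left.
July 2139 has 31 days; 31 − 15 = 16 → July 16, 2139.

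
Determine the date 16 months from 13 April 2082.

Counting forward 16 months from April 13, 2082.
month 4 + 16 = 20, which is month 8 of year 2083 → August 2083.
Day 13 is valid in August, giving August 13, 2083.

August 13, 2083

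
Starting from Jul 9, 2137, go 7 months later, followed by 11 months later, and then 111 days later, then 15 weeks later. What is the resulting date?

August 13, 2139

Adding 7 months from July 9, 2137:
month 7 + 7 = 14, which is month 2 of year 2138 → February 2138.
Day 9 is valid in February, giving February 9, 2138.
Adding 11 months from February 9, 2138:
month 2 + 11 = 13, which is month 1 of year 2139 → January 2139.
Day 9 is valid in January, giving January 9, 2139.
Adding 111 days from January 9, 2139:
January has 31 days, so 31 − 9 = 22 days remain after January 9, 2139; 111 − 22 = 89 left.
February 2139 has 28 days (2139 is not a leap year): 89 − 28 = 61 left.
March 2139 has 31 days: 61 − 31 = 30 left.
30 days into April 2139 → April 30, 2139.
Counting forward 15 weeks (= 105 days) from April 30, 2139:
April has 30 days, so 30 − 30 = 0 days remain after April 30, 2139; 105 − 0 = 105 left.
May 2139 has 31 days: 105 − 31 = 74 left.
June 2139 has 30 days: 74 − 30 = 44 left.
July 2139 has 31 days: 44 − 31 = 13 left.
13 days into August 2139 → August 13, 2139.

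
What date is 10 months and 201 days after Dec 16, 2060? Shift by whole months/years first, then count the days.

Advancing 10 months and 201 days from December 16, 2060: first the month/year part, then the days.
month 12 + 10 = 22, which is month 10 of year 2061 → October 2061.
Day 16 is valid in October, giving October 16, 2061.
Now add 201 days from October 16, 2061.
October has 31 days, so 31 − 16 = 15 days remain after October 16, 2061; 201 − 15 = 186 left.
November 2061 has 30 days: 186 − 30 = 156 left.
December 2061 has 31 days: 156 − 31 = 125 left.
January 2062 has 31 days: 125 − 31 = 94 left.
February 2062 has 28 days (2062 is not a leap year): 94 − 28 = 66 left.
March 2062 has 31 days: 66 − 31 = 35 left.
April 2062 has 30 days: 35 − 30 = 5 left.
5 days into May 2062 → May 5, 2062.

May 5, 2062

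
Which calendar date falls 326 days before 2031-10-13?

Counting back 326 days from October 13, 2031.
Going back 13 days from October 13, 2031 reaches the end of the previous month; 326 − 13 = 313 left.
September 2031 has 30 days: 313 − 30 = 283 left.
August 2031 has 31 days: 283 − 31 = 252 left.
July 2031 has 31 days: 252 − 31 = 221 left.
June 2031 has 30 days: 221 − 30 = 191 left.
May 2031 has 31 days: 191 − 31 = 160 left.
April 2031 has 30 days: 160 − 30 = 130 left.
March 2031 has 31 days: 130 − 31 = 99 left.
February 2031 has 28 days (2031 is not a leap year): 99 − 28 = 71 left.
January 2031 has 31 days: 71 − 31 = 40 left.
December 2030 has 31 days: 40 − 31 = 9 left.
November 2030 has 30 days; 30 − 9 = 21 → November 21, 2030.

November 21, 2030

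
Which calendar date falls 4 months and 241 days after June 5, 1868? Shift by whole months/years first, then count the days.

June 3, 1869

Adding 4 months and 241 days from June 5, 1868: first the month/year part, then the days.
month 6 + 4 = 10 → October 1868.
Day 5 is valid in October, giving October 5, 1868.
Now add 241 days from October 5, 1868.
October has 31 days, so 31 − 5 = 26 days remain after October 5, 1868; 241 − 26 = 215 left.
November 1868 has 30 days: 215 − 30 = 185 left.
December 1868 has 31 days: 185 − 31 = 154 left.
January 1869 has 31 days: 154 − 31 = 123 left.
February 1869 has 28 days (1869 is not a leap year): 123 − 28 = 95 left.
March 1869 has 31 days: 95 − 31 = 64 left.
April 1869 has 30 days: 64 − 30 = 34 left.
May 1869 has 31 days: 34 − 31 = 3 left.
3 days into June 1869 → June 3, 1869.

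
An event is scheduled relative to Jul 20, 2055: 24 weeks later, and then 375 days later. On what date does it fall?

Counting forward 24 weeks (= 168 days) from July 20, 2055:
July has 31 days, so 31 − 20 = 11 days remain after July 20, 2055; 168 − 11 = 157 left.
August 2055 has 31 days: 157 − 31 = 126 left.
September 2055 has 30 days: 126 − 30 = 96 left.
October 2055 has 31 days: 96 − 31 = 65 left.
November 2055 has 30 days: 65 − 30 = 35 left.
December 2055 has 31 days: 35 − 31 = 4 left.
4 days into January 2056 → January 4, 2056.
Adding 375 days from January 4, 2056:
January has 31 days, so 31 − 4 = 27 days remain after January 4, 2056; 375 − 27 = 348 left.
February 2056 has 29 days (2056 is a leap year): 348 − 29 = 319 left.
March 2056 has 31 days: 319 − 31 = 288 left.
April 2056 has 30 days: 288 − 30 = 258 left.
May 2056 has 31 days: 258 − 31 = 227 left.
June 2056 has 30 days: 227 − 30 = 197 left.
July 2056 has 31 days: 197 − 31 = 166 left.
August 2056 has 31 days: 166 − 31 = 135 left.
September 2056 has 30 days: 135 − 30 = 105 left.
October 2056 has 31 days: 105 − 31 = 74 left.
November 2056 has 30 days: 74 − 30 = 44 left.
December 2056 has 31 days: 44 − 31 = 13 left.
13 days into January 2057 → January 13, 2057.

January 13, 2057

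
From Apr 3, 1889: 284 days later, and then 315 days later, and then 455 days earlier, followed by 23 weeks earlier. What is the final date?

March 17, 1889

Advancing 284 days from April 3, 1889:
April has 30 days, so 30 − 3 = 27 days remain after April 3, 1889; 284 − 27 = 257 left.
May 1889 has 31 days: 257 − 31 = 226 left.
June 1889 has 30 days: 226 − 30 = 196 left.
July 1889 has 31 days: 196 − 31 = 165 left.
August 1889 has 31 days: 165 − 31 = 134 left.
September 1889 has 30 days: 134 − 30 = 104 left.
October 1889 has 31 days: 104 − 31 = 73 left.
November 1889 has 30 days: 73 − 30 = 43 left.
December 1889 has 31 days: 43 − 31 = 12 left.
12 days into January 1890 → January 12, 1890.
Counting forward 315 days from January 12, 1890:
January has 31 days, so 31 − 12 = 19 days remain after January 12, 1890; 315 − 19 = 296 left.
February 1890 has 28 days (1890 is not a leap year): 296 − 28 = 268 left.
March 1890 has 31 days: 268 − 31 = 237 left.
April 1890 has 30 days: 237 − 30 = 207 left.
May 1890 has 31 days: 207 − 31 = 176 left.
June 1890 has 30 days: 176 − 30 = 146 left.
July 1890 has 31 days: 146 − 31 = 115 left.
August 1890 has 31 days: 115 − 31 = 84 left.
September 1890 has 30 days: 84 − 30 = 54 left.
October 1890 has 31 days: 54 − 31 = 23 left.
23 days into November 1890 → November 23, 1890.
Counting back 455 days from November 23, 1890:
Going back 23 days from November 23, 1890 reaches the end of the previous month; 455 − 23 = 432 left.
October 1890 has 31 days: 432 − 31 = 401 left.
September 1890 has 30 days: 401 − 30 = 371 left.
August 1890 has 31 days: 371 − 31 = 340 left.
July 1890 has 31 days: 340 − 31 = 309 left.
June 1890 has 30 days: 309 − 30 = 279 left.
May 1890 has 31 days: 279 − 31 = 248 left.
April 1890 has 30 days: 248 − 30 = 218 left.
March 1890 has 31 days: 218 − 31 = 187 left.
February 1890 has 28 days (1890 is not a leap year): 187 − 28 = 159 left.
January 1890 has 31 days: 159 − 31 = 128 left.
December 1889 has 31 days: 128 − 31 = 97 left.
November 1889 has 30 days: 97 − 30 = 67 left.
October 1889 has 31 days: 67 − 31 = 36 left.
September 1889 has 30 days: 36 − 30 = 6 left.
August 1889 has 31 days; 31 − 6 = 25 → August 25, 1889.
Counting back 23 weeks (= 161 days) from August 25, 1889:
Going back 25 days from August 25, 1889 reaches the end of the previous month; 161 − 25 = 136 left.
July 1889 has 31 days: 136 − 31 = 105 left.
June 1889 has 30 days: 105 − 30 = 75 left.
May 1889 has 31 days: 75 − 31 = 44 left.
April 1889 has 30 days: 44 − 30 = 14 left.
March 1889 has 31 days; 31 − 14 = 17 → March 17, 1889.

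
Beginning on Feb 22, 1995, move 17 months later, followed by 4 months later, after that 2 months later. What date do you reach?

January 22, 1997

Adding 17 months from February 22, 1995:
month 2 + 17 = 19, which is month 7 of year 1996 → July 1996.
Day 22 is valid in July, giving July 22, 1996.
Adding 4 months from July 22, 1996:
month 7 + 4 = 11 → November 1996.
Day 22 is valid in November, giving November 22, 1996.
Counting forward 2 months from November 22, 1996:
month 11 + 2 = 13, which is month 1 of year 1997 → January 1997.
Day 22 is valid in January, giving January 22, 1997.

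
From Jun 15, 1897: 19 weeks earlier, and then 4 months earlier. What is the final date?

Counting back 19 weeks (= 133 days) from June 15, 1897:
Going back 15 days from June 15, 1897 reaches the end of the previous month; 133 − 15 = 118 left.
May 1897 has 31 days: 118 − 31 = 87 left.
April 1897 has 30 days: 87 − 30 = 57 left.
March 1897 has 31 days: 57 − 31 = 26 left.
February 1897 has 28 days; 28 − 26 = 2 → February 2, 1897.
Counting back 4 months from February 2, 1897:
month 2 − 4 = -2, which is month 10 of year 1896 → October 1896.
Day 2 is valid in October, giving October 2, 1896.

October 2, 1896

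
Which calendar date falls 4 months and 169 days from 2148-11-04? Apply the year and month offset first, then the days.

August 20, 2149

Counting forward 4 months and 169 days from November 4, 2148: first the month/year part, then the days.
month 11 + 4 = 15, which is month 3 of year 2149 → March 2149.
Day 4 is valid in March, giving March 4, 2149.
Now add 169 days from March 4, 2149.
March has 31 days, so 31 − 4 = 27 days remain after March 4, 2149; 169 − 27 = 142 left.
April 2149 has 30 days: 142 − 30 = 112 left.
May 2149 has 31 days: 112 − 31 = 81 left.
June 2149 has 30 days: 81 − 30 = 51 left.
July 2149 has 31 days: 51 − 31 = 20 left.
20 days into August 2149 → August 20, 2149.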